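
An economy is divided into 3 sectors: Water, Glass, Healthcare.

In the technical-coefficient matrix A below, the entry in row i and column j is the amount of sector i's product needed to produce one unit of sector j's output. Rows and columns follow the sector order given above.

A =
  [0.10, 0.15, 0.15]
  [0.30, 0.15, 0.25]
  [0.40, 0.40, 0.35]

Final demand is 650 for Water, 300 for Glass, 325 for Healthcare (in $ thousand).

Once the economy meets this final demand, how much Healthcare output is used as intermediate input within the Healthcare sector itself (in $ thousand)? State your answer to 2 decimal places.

z_HH = 784.52

I − A =
  [   0.90    -0.15    -0.15]
  [  -0.30     0.85    -0.25]
  [  -0.40    -0.40     0.65]
Cofactors of I−A, C_ij = (−1)^(i+j)·(minor ij) (rows/columns in the sector order above):
  C_11 = (0.85)(0.65) − (-0.25)(-0.40) = 0.4525
  C_12 = −[(-0.30)(0.65) − (-0.25)(-0.40)] = 0.2950
  C_13 = (-0.30)(-0.40) − (0.85)(-0.40) = 0.4600
  C_21 = −[(-0.15)(0.65) − (-0.15)(-0.40)] = 0.1575
  C_22 = (0.90)(0.65) − (-0.15)(-0.40) = 0.5250
  C_23 = −[(0.90)(-0.40) − (-0.15)(-0.40)] = 0.4200
  C_31 = (-0.15)(-0.25) − (-0.15)(0.85) = 0.1650
  C_32 = −[(0.90)(-0.25) − (-0.15)(-0.30)] = 0.2700
  C_33 = (0.90)(0.85) − (-0.15)(-0.30) = 0.7200
det(I−A) = Σ_j (I−A)_1j·C_1j = (0.90)(0.4525) + (-0.15)(0.2950) + (-0.15)(0.4600) = 0.2940
adj(I−A) = Cᵀ =
  [ 0.4525   0.1575   0.1650]
  [ 0.2950   0.5250   0.2700]
  [ 0.4600   0.4200   0.7200]
(I − A)⁻¹ = adj(I−A) / det(I−A) ≈
  [   1.5391     0.5357     0.5612]
  [   1.0034     1.7857     0.9184]
  [   1.5646     1.4286     2.4490]
First solve x = (I − A)⁻¹ d = adj(I−A)·d / det(I−A); in particular x_H = (0.4600·650 + 0.4200·300 + 0.7200·325) / 0.2940 = 659.00 / 0.2940 ≈ 2241.4966.
Intermediate flow from H to H: z_HH = a_HH · x_H = 0.35 × 659.00 / 0.2940 = 230.65 / 0.2940 ≈ 784.52.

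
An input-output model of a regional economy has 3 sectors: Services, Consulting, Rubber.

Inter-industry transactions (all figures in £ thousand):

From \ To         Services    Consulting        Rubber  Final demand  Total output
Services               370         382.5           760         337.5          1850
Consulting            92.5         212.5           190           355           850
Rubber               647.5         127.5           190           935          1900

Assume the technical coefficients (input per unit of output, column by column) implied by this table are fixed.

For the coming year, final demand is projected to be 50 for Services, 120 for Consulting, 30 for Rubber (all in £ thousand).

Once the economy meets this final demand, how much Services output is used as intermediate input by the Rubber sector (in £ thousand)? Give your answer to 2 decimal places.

z_13 = 66.80

Technical coefficients a_ij = z_ij / X_j:
  a_11 = 370/1850 = 0.20, a_21 = 92.5/1850 = 0.05, a_31 = 647.5/1850 = 0.35
  a_12 = 382.5/850 = 0.45, a_22 = 212.5/850 = 0.25, a_32 = 127.5/850 = 0.15
  a_13 = 760/1900 = 0.40, a_23 = 190/1900 = 0.10, a_33 = 190/1900 = 0.10
I − A =
  [   0.80    -0.45    -0.40]
  [  -0.05     0.75    -0.10]
  [  -0.35    -0.15     0.90]
Cofactors of I−A, C_ij = (−1)^(i+j)·(minor ij) (rows/columns in the sector order above):
  C_11 = (0.75)(0.90) − (-0.10)(-0.15) = 0.6600
  C_12 = −[(-0.05)(0.90) − (-0.10)(-0.35)] = 0.0800
  C_13 = (-0.05)(-0.15) − (0.75)(-0.35) = 0.2700
  C_21 = −[(-0.45)(0.90) − (-0.40)(-0.15)] = 0.4650
  C_22 = (0.80)(0.90) − (-0.40)(-0.35) = 0.5800
  C_23 = −[(0.80)(-0.15) − (-0.45)(-0.35)] = 0.2775
  C_31 = (-0.45)(-0.10) − (-0.40)(0.75) = 0.3450
  C_32 = −[(0.80)(-0.10) − (-0.40)(-0.05)] = 0.1000
  C_33 = (0.80)(0.75) − (-0.45)(-0.05) = 0.5775
det(I−A) = Σ_j (I−A)_1j·C_1j = (0.80)(0.6600) + (-0.45)(0.0800) + (-0.40)(0.2700) = 0.3840
adj(I−A) = Cᵀ =
  [ 0.6600   0.4650   0.3450]
  [ 0.0800   0.5800   0.1000]
  [ 0.2700   0.2775   0.5775]
(I − A)⁻¹ = adj(I−A) / det(I−A) ≈
  [   1.7188     1.2109     0.8984]
  [   0.2083     1.5104     0.2604]
  [   0.7031     0.7227     1.5039]
First solve x = (I − A)⁻¹ d = adj(I−A)·d / det(I−A); in particular x_3 = (0.2700·50 + 0.2775·120 + 0.5775·30) / 0.3840 = 64.125 / 0.3840 ≈ 166.9922.
Intermediate flow from 1 to 3: z_13 = a_13 · x_3 = 0.40 × 64.125 / 0.3840 = 25.65 / 0.3840 ≈ 66.80.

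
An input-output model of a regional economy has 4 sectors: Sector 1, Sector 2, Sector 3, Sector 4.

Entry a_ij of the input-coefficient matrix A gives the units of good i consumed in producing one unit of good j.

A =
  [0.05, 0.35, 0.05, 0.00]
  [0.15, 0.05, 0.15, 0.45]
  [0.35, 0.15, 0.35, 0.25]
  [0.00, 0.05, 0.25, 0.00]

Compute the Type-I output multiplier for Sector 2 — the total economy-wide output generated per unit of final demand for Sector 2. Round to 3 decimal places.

I − A =
  [   0.95    -0.35    -0.05     0.00]
  [  -0.15     0.95    -0.15    -0.45]
  [  -0.35    -0.15     0.65    -0.25]
  [   0.00    -0.05    -0.25     1.00]
Compute the cofactors C_ij = (−1)^(i+j)·(3×3 minor ij) of I−A; the adjugate is their transpose:
adj(I−A) = Cᵀ =
  [ 0.502250   0.213750   0.138250   0.130750]
  [ 0.180000   0.540625   0.256875   0.307500]
  [ 0.349000   0.276875   0.828625   0.331750]
  [ 0.096250   0.096250   0.220000   0.495000]
det(I−A) = Σ_j (I−A)_1j·C_1j = (0.95)(0.502250) + (-0.35)(0.180000) + (-0.05)(0.349000) + (0.00)(0.096250) = 0.3966875
(I − A)⁻¹ = adj(I−A) / det(I−A) ≈
  [   1.2661     0.5388     0.3485     0.3296]
  [   0.4538     1.3628     0.6476     0.7752]
  [   0.8798     0.6980     2.0889     0.8363]
  [   0.2426     0.2426     0.5546     1.2478]
The output multiplier for sector j is the column-j sum of the Leontief inverse (I − A)⁻¹ = adj(I−A) / det(I−A).
Column 2 of adj(I−A): (0.213750, 0.540625, 0.276875, 0.096250); det(I−A) = 0.3966875.
m_2 = (0.213750 + 0.540625 + 0.276875 + 0.096250) / 0.3966875 = 1.1275 / 0.3966875 ≈ 2.842.

m_2 = 2.842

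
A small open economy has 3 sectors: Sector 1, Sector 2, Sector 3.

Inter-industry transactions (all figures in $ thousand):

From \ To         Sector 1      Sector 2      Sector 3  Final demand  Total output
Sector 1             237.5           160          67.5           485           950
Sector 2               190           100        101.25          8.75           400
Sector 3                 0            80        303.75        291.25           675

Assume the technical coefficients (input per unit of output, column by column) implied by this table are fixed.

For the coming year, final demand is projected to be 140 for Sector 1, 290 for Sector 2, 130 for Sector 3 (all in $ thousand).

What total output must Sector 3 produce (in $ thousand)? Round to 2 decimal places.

x_3 = 468.13

Technical coefficients a_ij = z_ij / X_j:
  a_11 = 237.5/950 = 0.25, a_21 = 190/950 = 0.20, a_31 = 0/950 = 0.00
  a_12 = 160/400 = 0.40, a_22 = 100/400 = 0.25, a_32 = 80/400 = 0.20
  a_13 = 67.5/675 = 0.10, a_23 = 101.25/675 = 0.15, a_33 = 303.75/675 = 0.45
I − A =
  [   0.75    -0.40    -0.10]
  [  -0.20     0.75    -0.15]
  [   0.00    -0.20     0.55]
Cofactors of I−A, C_ij = (−1)^(i+j)·(minor ij) (rows/columns in the sector order above):
  C_11 = (0.75)(0.55) − (-0.15)(-0.20) = 0.3825
  C_12 = −[(-0.20)(0.55) − (-0.15)(0.00)] = 0.1100
  C_13 = (-0.20)(-0.20) − (0.75)(0.00) = 0.0400
  C_21 = −[(-0.40)(0.55) − (-0.10)(-0.20)] = 0.2400
  C_22 = (0.75)(0.55) − (-0.10)(0.00) = 0.4125
  C_23 = −[(0.75)(-0.20) − (-0.40)(0.00)] = 0.1500
  C_31 = (-0.40)(-0.15) − (-0.10)(0.75) = 0.1350
  C_32 = −[(0.75)(-0.15) − (-0.10)(-0.20)] = 0.1325
  C_33 = (0.75)(0.75) − (-0.40)(-0.20) = 0.4825
det(I−A) = Σ_j (I−A)_1j·C_1j = (0.75)(0.3825) + (-0.40)(0.1100) + (-0.10)(0.0400) = 0.238875
adj(I−A) = Cᵀ =
  [ 0.3825   0.2400   0.1350]
  [ 0.1100   0.4125   0.1325]
  [ 0.0400   0.1500   0.4825]
(I − A)⁻¹ = adj(I−A) / det(I−A) ≈
  [   1.6013     1.0047     0.5651]
  [   0.4605     1.7268     0.5547]
  [   0.1675     0.6279     2.0199]
x = (I − A)⁻¹ d = adj(I−A)·d / det(I−A), with det(I−A) = 0.238875:
  x_1 = (0.3825·140 + 0.2400·290 + 0.1350·130) / 0.238875 = 140.70 / 0.238875 ≈ 589.01
  x_2 = (0.1100·140 + 0.4125·290 + 0.1325·130) / 0.238875 = 152.25 / 0.238875 ≈ 637.36
  x_3 = (0.0400·140 + 0.1500·290 + 0.4825·130) / 0.238875 = 111.825 / 0.238875 ≈ 468.13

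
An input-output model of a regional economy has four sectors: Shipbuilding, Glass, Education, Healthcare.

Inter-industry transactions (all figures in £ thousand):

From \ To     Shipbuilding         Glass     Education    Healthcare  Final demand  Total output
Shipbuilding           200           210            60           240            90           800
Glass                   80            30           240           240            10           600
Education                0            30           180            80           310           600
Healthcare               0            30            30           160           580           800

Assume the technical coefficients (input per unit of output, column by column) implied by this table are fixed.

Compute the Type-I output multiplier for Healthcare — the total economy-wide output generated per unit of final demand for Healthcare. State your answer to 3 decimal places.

Technical coefficients a_ij = z_ij / X_j:
  a_SS = 200/800 = 0.25, a_GS = 80/800 = 0.10, a_ES = 0/800 = 0.00, a_HS = 0/800 = 0.00
  a_SG = 210/600 = 0.35, a_GG = 30/600 = 0.05, a_EG = 30/600 = 0.05, a_HG = 30/600 = 0.05
  a_SE = 60/600 = 0.10, a_GE = 240/600 = 0.40, a_EE = 180/600 = 0.30, a_HE = 30/600 = 0.05
  a_SH = 240/800 = 0.30, a_GH = 240/800 = 0.30, a_EH = 80/800 = 0.10, a_HH = 160/800 = 0.20
I − A =
  [   0.75    -0.35    -0.10    -0.30]
  [  -0.10     0.95    -0.40    -0.30]
  [   0.00    -0.05     0.70    -0.10]
  [   0.00    -0.05    -0.05     0.80]
Compute the cofactors C_ij = (−1)^(i+j)·(3×3 minor ij) of I−A; the adjugate is their transpose:
adj(I−A) = Cᵀ =
  [ 0.498000   0.210000   0.212000   0.292000]
  [ 0.055500   0.416250   0.260750   0.209500]
  [ 0.004500   0.033750   0.529250   0.080500]
  [ 0.003750   0.028125   0.049375   0.458750]
det(I−A) = Σ_j (I−A)_1j·C_1j = (0.75)(0.498000) + (-0.35)(0.055500) + (-0.10)(0.004500) + (-0.30)(0.003750) = 0.3525
(I − A)⁻¹ = adj(I−A) / det(I−A) ≈
  [   1.4128     0.5957     0.6014     0.8284]
  [   0.1574     1.1809     0.7397     0.5943]
  [   0.0128     0.0957     1.5014     0.2284]
  [   0.0106     0.0798     0.1401     1.3014]
The output multiplier for sector j is the column-j sum of the Leontief inverse (I − A)⁻¹ = adj(I−A) / det(I−A).
Column H of adj(I−A): (0.292000, 0.209500, 0.080500, 0.458750); det(I−A) = 0.3525.
m_H = (0.292000 + 0.209500 + 0.080500 + 0.458750) / 0.3525 = 1.04075 / 0.3525 ≈ 2.952.

m_H = 2.952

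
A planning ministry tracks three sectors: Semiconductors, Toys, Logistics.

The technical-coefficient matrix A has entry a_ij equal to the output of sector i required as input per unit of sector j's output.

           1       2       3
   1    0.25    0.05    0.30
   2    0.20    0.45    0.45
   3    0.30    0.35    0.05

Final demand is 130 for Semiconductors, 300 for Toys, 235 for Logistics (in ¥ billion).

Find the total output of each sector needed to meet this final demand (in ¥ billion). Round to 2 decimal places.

I − A =
  [   0.75    -0.05    -0.30]
  [  -0.20     0.55    -0.45]
  [  -0.30    -0.35     0.95]
Cofactors of I−A, C_ij = (−1)^(i+j)·(minor ij) (rows/columns in the sector order above):
  C_11 = (0.55)(0.95) − (-0.45)(-0.35) = 0.3650
  C_12 = −[(-0.20)(0.95) − (-0.45)(-0.30)] = 0.3250
  C_13 = (-0.20)(-0.35) − (0.55)(-0.30) = 0.2350
  C_21 = −[(-0.05)(0.95) − (-0.30)(-0.35)] = 0.1525
  C_22 = (0.75)(0.95) − (-0.30)(-0.30) = 0.6225
  C_23 = −[(0.75)(-0.35) − (-0.05)(-0.30)] = 0.2775
  C_31 = (-0.05)(-0.45) − (-0.30)(0.55) = 0.1875
  C_32 = −[(0.75)(-0.45) − (-0.30)(-0.20)] = 0.3975
  C_33 = (0.75)(0.55) − (-0.05)(-0.20) = 0.4025
det(I−A) = Σ_j (I−A)_1j·C_1j = (0.75)(0.3650) + (-0.05)(0.3250) + (-0.30)(0.2350) = 0.1870
adj(I−A) = Cᵀ =
  [ 0.3650   0.1525   0.1875]
  [ 0.3250   0.6225   0.3975]
  [ 0.2350   0.2775   0.4025]
(I − A)⁻¹ = adj(I−A) / det(I−A) ≈
  [   1.9519     0.8155     1.0027]
  [   1.7380     3.3289     2.1257]
  [   1.2567     1.4840     2.1524]
x = (I − A)⁻¹ d = adj(I−A)·d / det(I−A), with det(I−A) = 0.1870:
  x_1 = (0.3650·130 + 0.1525·300 + 0.1875·235) / 0.1870 = 137.2625 / 0.1870 ≈ 734.02
  x_2 = (0.3250·130 + 0.6225·300 + 0.3975·235) / 0.1870 = 322.4125 / 0.1870 ≈ 1724.13
  x_3 = (0.2350·130 + 0.2775·300 + 0.4025·235) / 0.1870 = 208.3875 / 0.1870 ≈ 1114.37

x_1 = 734.02, x_2 = 1724.13, x_3 = 1114.37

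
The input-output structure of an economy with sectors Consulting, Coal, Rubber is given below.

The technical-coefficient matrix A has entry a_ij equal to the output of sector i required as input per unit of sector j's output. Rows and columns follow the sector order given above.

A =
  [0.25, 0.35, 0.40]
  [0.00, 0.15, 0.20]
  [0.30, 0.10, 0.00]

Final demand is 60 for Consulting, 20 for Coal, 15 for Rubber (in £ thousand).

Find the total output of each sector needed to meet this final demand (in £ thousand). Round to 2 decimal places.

x_1 = 127.63, x_2 = 36.94, x_3 = 56.98

I − A =
  [   0.75    -0.35    -0.40]
  [   0.00     0.85    -0.20]
  [  -0.30    -0.10     1.00]
Cofactors of I−A, C_ij = (−1)^(i+j)·(minor ij) (rows/columns in the sector order above):
  C_11 = (0.85)(1.00) − (-0.20)(-0.10) = 0.8300
  C_12 = −[(0.00)(1.00) − (-0.20)(-0.30)] = 0.0600
  C_13 = (0.00)(-0.10) − (0.85)(-0.30) = 0.2550
  C_21 = −[(-0.35)(1.00) − (-0.40)(-0.10)] = 0.3900
  C_22 = (0.75)(1.00) − (-0.40)(-0.30) = 0.6300
  C_23 = −[(0.75)(-0.10) − (-0.35)(-0.30)] = 0.1800
  C_31 = (-0.35)(-0.20) − (-0.40)(0.85) = 0.4100
  C_32 = −[(0.75)(-0.20) − (-0.40)(0.00)] = 0.1500
  C_33 = (0.75)(0.85) − (-0.35)(0.00) = 0.6375
det(I−A) = Σ_j (I−A)_1j·C_1j = (0.75)(0.8300) + (-0.35)(0.0600) + (-0.40)(0.2550) = 0.4995
adj(I−A) = Cᵀ =
  [ 0.8300   0.3900   0.4100]
  [ 0.0600   0.6300   0.1500]
  [ 0.2550   0.1800   0.6375]
(I − A)⁻¹ = adj(I−A) / det(I−A) ≈
  [   1.6617     0.7808     0.8208]
  [   0.1201     1.2613     0.3003]
  [   0.5105     0.3604     1.2763]
x = (I − A)⁻¹ d = adj(I−A)·d / det(I−A), with det(I−A) = 0.4995:
  x_1 = (0.8300·60 + 0.3900·20 + 0.4100·15) / 0.4995 = 63.75 / 0.4995 ≈ 127.63
  x_2 = (0.0600·60 + 0.6300·20 + 0.1500·15) / 0.4995 = 18.45 / 0.4995 ≈ 36.94
  x_3 = (0.2550·60 + 0.1800·20 + 0.6375·15) / 0.4995 = 28.4625 / 0.4995 ≈ 56.98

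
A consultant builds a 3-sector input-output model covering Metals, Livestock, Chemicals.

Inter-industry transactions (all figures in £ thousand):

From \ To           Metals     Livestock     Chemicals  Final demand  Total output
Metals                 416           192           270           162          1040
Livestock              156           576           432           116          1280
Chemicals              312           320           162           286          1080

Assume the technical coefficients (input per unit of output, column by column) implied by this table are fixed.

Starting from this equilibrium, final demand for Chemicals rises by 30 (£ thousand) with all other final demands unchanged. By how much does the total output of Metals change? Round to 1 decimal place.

Technical coefficients a_ij = z_ij / X_j:
  a_MM = 416/1040 = 0.40, a_LM = 156/1040 = 0.15, a_CM = 312/1040 = 0.30
  a_ML = 192/1280 = 0.15, a_LL = 576/1280 = 0.45, a_CL = 320/1280 = 0.25
  a_MC = 270/1080 = 0.25, a_LC = 432/1080 = 0.40, a_CC = 162/1080 = 0.15
I − A =
  [   0.60    -0.15    -0.25]
  [  -0.15     0.55    -0.40]
  [  -0.30    -0.25     0.85]
Cofactors of I−A, C_ij = (−1)^(i+j)·(minor ij) (rows/columns in the sector order above):
  C_11 = (0.55)(0.85) − (-0.40)(-0.25) = 0.3675
  C_12 = −[(-0.15)(0.85) − (-0.40)(-0.30)] = 0.2475
  C_13 = (-0.15)(-0.25) − (0.55)(-0.30) = 0.2025
  C_21 = −[(-0.15)(0.85) − (-0.25)(-0.25)] = 0.1900
  C_22 = (0.60)(0.85) − (-0.25)(-0.30) = 0.4350
  C_23 = −[(0.60)(-0.25) − (-0.15)(-0.30)] = 0.1950
  C_31 = (-0.15)(-0.40) − (-0.25)(0.55) = 0.1975
  C_32 = −[(0.60)(-0.40) − (-0.25)(-0.15)] = 0.2775
  C_33 = (0.60)(0.55) − (-0.15)(-0.15) = 0.3075
det(I−A) = Σ_j (I−A)_1j·C_1j = (0.60)(0.3675) + (-0.15)(0.2475) + (-0.25)(0.2025) = 0.13275
adj(I−A) = Cᵀ =
  [ 0.3675   0.1900   0.1975]
  [ 0.2475   0.4350   0.2775]
  [ 0.2025   0.1950   0.3075]
(I − A)⁻¹ = adj(I−A) / det(I−A) ≈
  [   2.7684     1.4313     1.4878]
  [   1.8644     3.2768     2.0904]
  [   1.5254     1.4689     2.3164]
Δx = (I − A)⁻¹ Δd with Δd having +30 in the Chemicals component and 0 elsewhere.
So Δx_M = L_MC · (+30), where L_MC = adj(I−A)_MC / det(I−A) = 0.1975 / 0.13275.
Δx_M = 0.1975 × (+30) / 0.13275 = 5.925 / 0.13275 ≈ 44.6.

Δx_M = 44.6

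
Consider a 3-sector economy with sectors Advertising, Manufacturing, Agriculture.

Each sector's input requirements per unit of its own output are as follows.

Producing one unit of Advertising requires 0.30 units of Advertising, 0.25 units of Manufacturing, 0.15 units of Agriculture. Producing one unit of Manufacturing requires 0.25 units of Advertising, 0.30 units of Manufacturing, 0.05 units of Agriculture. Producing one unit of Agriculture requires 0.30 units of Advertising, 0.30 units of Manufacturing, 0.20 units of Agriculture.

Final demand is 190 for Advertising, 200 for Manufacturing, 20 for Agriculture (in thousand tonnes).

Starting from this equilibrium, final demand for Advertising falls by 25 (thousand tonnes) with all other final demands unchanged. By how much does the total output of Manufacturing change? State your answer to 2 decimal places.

Δx_2 = -21.49

I − A =
  [   0.70    -0.25    -0.30]
  [  -0.25     0.70    -0.30]
  [  -0.15    -0.05     0.80]
Cofactors of I−A, C_ij = (−1)^(i+j)·(minor ij) (rows/columns in the sector order above):
  C_11 = (0.70)(0.80) − (-0.30)(-0.05) = 0.5450
  C_12 = −[(-0.25)(0.80) − (-0.30)(-0.15)] = 0.2450
  C_13 = (-0.25)(-0.05) − (0.70)(-0.15) = 0.1175
  C_21 = −[(-0.25)(0.80) − (-0.30)(-0.05)] = 0.2150
  C_22 = (0.70)(0.80) − (-0.30)(-0.15) = 0.5150
  C_23 = −[(0.70)(-0.05) − (-0.25)(-0.15)] = 0.0725
  C_31 = (-0.25)(-0.30) − (-0.30)(0.70) = 0.2850
  C_32 = −[(0.70)(-0.30) − (-0.30)(-0.25)] = 0.2850
  C_33 = (0.70)(0.70) − (-0.25)(-0.25) = 0.4275
det(I−A) = Σ_j (I−A)_1j·C_1j = (0.70)(0.5450) + (-0.25)(0.2450) + (-0.30)(0.1175) = 0.2850
adj(I−A) = Cᵀ =
  [ 0.5450   0.2150   0.2850]
  [ 0.2450   0.5150   0.2850]
  [ 0.1175   0.0725   0.4275]
(I − A)⁻¹ = adj(I−A) / det(I−A) ≈
  [   1.9123     0.7544     1.0000]
  [   0.8596     1.8070     1.0000]
  [   0.4123     0.2544     1.5000]
Δx = (I − A)⁻¹ Δd with Δd having -25 in the Advertising component and 0 elsewhere.
So Δx_2 = L_21 · (-25), where L_21 = adj(I−A)_21 / det(I−A) = 0.2450 / 0.2850.
Δx_2 = 0.2450 × (-25) / 0.2850 = -6.125 / 0.2850 ≈ -21.49.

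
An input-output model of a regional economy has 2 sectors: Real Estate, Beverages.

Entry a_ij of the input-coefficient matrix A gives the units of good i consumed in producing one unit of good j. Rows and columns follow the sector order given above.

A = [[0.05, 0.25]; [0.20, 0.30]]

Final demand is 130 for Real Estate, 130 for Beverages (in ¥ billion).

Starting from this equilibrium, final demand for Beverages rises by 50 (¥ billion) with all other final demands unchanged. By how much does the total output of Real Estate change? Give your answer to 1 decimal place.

I − A =
  [   0.95    -0.25]
  [  -0.20     0.70]
det(I−A) = (0.95)(0.70) − (-0.25)(-0.20) = 0.6150
adj(I−A) = [[0.70, 0.25], [0.20, 0.95]]
(I − A)⁻¹ = adj(I−A) / det(I−A) ≈
  [   1.1382     0.4065]
  [   0.3252     1.5447]
Δx = (I − A)⁻¹ Δd with Δd having +50 in the Beverages component and 0 elsewhere.
So Δx_1 = L_12 · (+50), where L_12 = adj(I−A)_12 / det(I−A) = 0.25 / 0.6150.
Δx_1 = 0.25 × (+50) / 0.6150 = 12.50 / 0.6150 ≈ 20.3.

Δx_1 = 20.3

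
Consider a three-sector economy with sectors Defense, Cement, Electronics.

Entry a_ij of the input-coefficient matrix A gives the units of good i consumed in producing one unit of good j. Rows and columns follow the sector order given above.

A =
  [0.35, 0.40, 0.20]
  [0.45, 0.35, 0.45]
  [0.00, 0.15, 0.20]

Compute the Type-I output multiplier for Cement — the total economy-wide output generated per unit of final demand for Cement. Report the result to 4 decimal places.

m_2 = 7.0814

I − A =
  [   0.65    -0.40    -0.20]
  [  -0.45     0.65    -0.45]
  [   0.00    -0.15     0.80]
Cofactors of I−A, C_ij = (−1)^(i+j)·(minor ij) (rows/columns in the sector order above):
  C_11 = (0.65)(0.80) − (-0.45)(-0.15) = 0.4525
  C_12 = −[(-0.45)(0.80) − (-0.45)(0.00)] = 0.3600
  C_13 = (-0.45)(-0.15) − (0.65)(0.00) = 0.0675
  C_21 = −[(-0.40)(0.80) − (-0.20)(-0.15)] = 0.3500
  C_22 = (0.65)(0.80) − (-0.20)(0.00) = 0.5200
  C_23 = −[(0.65)(-0.15) − (-0.40)(0.00)] = 0.0975
  C_31 = (-0.40)(-0.45) − (-0.20)(0.65) = 0.3100
  C_32 = −[(0.65)(-0.45) − (-0.20)(-0.45)] = 0.3825
  C_33 = (0.65)(0.65) − (-0.40)(-0.45) = 0.2425
det(I−A) = Σ_j (I−A)_1j·C_1j = (0.65)(0.4525) + (-0.40)(0.3600) + (-0.20)(0.0675) = 0.136625
adj(I−A) = Cᵀ =
  [ 0.4525   0.3500   0.3100]
  [ 0.3600   0.5200   0.3825]
  [ 0.0675   0.0975   0.2425]
(I − A)⁻¹ = adj(I−A) / det(I−A) ≈
  [   3.31199     2.56176     2.26898]
  [   2.63495     3.80604     2.79963]
  [   0.49405     0.71363     1.77493]
The output multiplier for sector j is the column-j sum of the Leontief inverse (I − A)⁻¹ = adj(I−A) / det(I−A).
Column 2 of adj(I−A): (0.3500, 0.5200, 0.0975); det(I−A) = 0.136625.
m_2 = (0.3500 + 0.5200 + 0.0975) / 0.136625 = 0.9675 / 0.136625 ≈ 7.0814.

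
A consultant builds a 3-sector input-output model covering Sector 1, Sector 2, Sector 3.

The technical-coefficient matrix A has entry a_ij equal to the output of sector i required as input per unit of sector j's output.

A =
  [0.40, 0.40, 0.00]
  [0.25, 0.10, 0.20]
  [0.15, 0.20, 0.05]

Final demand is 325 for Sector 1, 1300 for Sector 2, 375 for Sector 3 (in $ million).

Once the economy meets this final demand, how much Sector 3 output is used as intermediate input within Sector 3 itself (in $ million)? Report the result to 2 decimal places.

I − A =
  [   0.60    -0.40     0.00]
  [  -0.25     0.90    -0.20]
  [  -0.15    -0.20     0.95]
Cofactors of I−A, C_ij = (−1)^(i+j)·(minor ij) (rows/columns in the sector order above):
  C_11 = (0.90)(0.95) − (-0.20)(-0.20) = 0.8150
  C_12 = −[(-0.25)(0.95) − (-0.20)(-0.15)] = 0.2675
  C_13 = (-0.25)(-0.20) − (0.90)(-0.15) = 0.1850
  C_21 = −[(-0.40)(0.95) − (0.00)(-0.20)] = 0.3800
  C_22 = (0.60)(0.95) − (0.00)(-0.15) = 0.5700
  C_23 = −[(0.60)(-0.20) − (-0.40)(-0.15)] = 0.1800
  C_31 = (-0.40)(-0.20) − (0.00)(0.90) = 0.0800
  C_32 = −[(0.60)(-0.20) − (0.00)(-0.25)] = 0.1200
  C_33 = (0.60)(0.90) − (-0.40)(-0.25) = 0.4400
det(I−A) = Σ_j (I−A)_1j·C_1j = (0.60)(0.8150) + (-0.40)(0.2675) + (0.00)(0.1850) = 0.3820
adj(I−A) = Cᵀ =
  [ 0.8150   0.3800   0.0800]
  [ 0.2675   0.5700   0.1200]
  [ 0.1850   0.1800   0.4400]
(I − A)⁻¹ = adj(I−A) / det(I−A) ≈
  [   2.1335     0.9948     0.2094]
  [   0.7003     1.4921     0.3141]
  [   0.4843     0.4712     1.1518]
First solve x = (I − A)⁻¹ d = adj(I−A)·d / det(I−A); in particular x_3 = (0.1850·325 + 0.1800·1300 + 0.4400·375) / 0.3820 = 459.125 / 0.3820 ≈ 1201.8979.
Intermediate flow from 3 to 3: z_33 = a_33 · x_3 = 0.05 × 459.125 / 0.3820 = 22.95625 / 0.3820 ≈ 60.09.

z_33 = 60.09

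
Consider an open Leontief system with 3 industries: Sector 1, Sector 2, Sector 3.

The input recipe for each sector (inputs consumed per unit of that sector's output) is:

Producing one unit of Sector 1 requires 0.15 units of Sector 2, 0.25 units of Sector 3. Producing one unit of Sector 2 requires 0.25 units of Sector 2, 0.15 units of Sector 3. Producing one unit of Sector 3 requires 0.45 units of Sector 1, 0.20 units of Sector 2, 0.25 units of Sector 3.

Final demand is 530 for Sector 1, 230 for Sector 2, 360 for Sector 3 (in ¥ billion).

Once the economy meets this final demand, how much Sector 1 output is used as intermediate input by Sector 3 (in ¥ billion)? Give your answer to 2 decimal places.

z_13 = 427.19

I − A =
  [   1.00     0.00    -0.45]
  [  -0.15     0.75    -0.20]
  [  -0.25    -0.15     0.75]
Cofactors of I−A, C_ij = (−1)^(i+j)·(minor ij) (rows/columns in the sector order above):
  C_11 = (0.75)(0.75) − (-0.20)(-0.15) = 0.5325
  C_12 = −[(-0.15)(0.75) − (-0.20)(-0.25)] = 0.1625
  C_13 = (-0.15)(-0.15) − (0.75)(-0.25) = 0.2100
  C_21 = −[(0.00)(0.75) − (-0.45)(-0.15)] = 0.0675
  C_22 = (1.00)(0.75) − (-0.45)(-0.25) = 0.6375
  C_23 = −[(1.00)(-0.15) − (0.00)(-0.25)] = 0.1500
  C_31 = (0.00)(-0.20) − (-0.45)(0.75) = 0.3375
  C_32 = −[(1.00)(-0.20) − (-0.45)(-0.15)] = 0.2675
  C_33 = (1.00)(0.75) − (0.00)(-0.15) = 0.7500
det(I−A) = Σ_j (I−A)_1j·C_1j = (1.00)(0.5325) + (0.00)(0.1625) + (-0.45)(0.2100) = 0.4380
adj(I−A) = Cᵀ =
  [ 0.5325   0.0675   0.3375]
  [ 0.1625   0.6375   0.2675]
  [ 0.2100   0.1500   0.7500]
(I − A)⁻¹ = adj(I−A) / det(I−A) ≈
  [   1.2158     0.1541     0.7705]
  [   0.3710     1.4555     0.6107]
  [   0.4795     0.3425     1.7123]
First solve x = (I − A)⁻¹ d = adj(I−A)·d / det(I−A); in particular x_3 = (0.2100·530 + 0.1500·230 + 0.7500·360) / 0.4380 = 415.80 / 0.4380 ≈ 949.3151.
Intermediate flow from 1 to 3: z_13 = a_13 · x_3 = 0.45 × 415.80 / 0.4380 = 187.11 / 0.4380 ≈ 427.19.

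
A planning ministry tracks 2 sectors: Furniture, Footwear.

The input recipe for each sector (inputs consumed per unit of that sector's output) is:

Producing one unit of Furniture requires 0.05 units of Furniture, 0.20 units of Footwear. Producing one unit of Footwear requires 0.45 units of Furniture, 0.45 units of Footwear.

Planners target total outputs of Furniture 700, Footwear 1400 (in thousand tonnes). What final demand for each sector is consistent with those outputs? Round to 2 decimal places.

d_1 = 35.00, d_2 = 630.00

I − A =
  [   0.95    -0.45]
  [  -0.20     0.55]
d = (I − A) x:
  d_1 = (+0.95)·700 + (-0.45)·1400 = 35.00
  d_2 = (-0.20)·700 + (+0.55)·1400 = 630.00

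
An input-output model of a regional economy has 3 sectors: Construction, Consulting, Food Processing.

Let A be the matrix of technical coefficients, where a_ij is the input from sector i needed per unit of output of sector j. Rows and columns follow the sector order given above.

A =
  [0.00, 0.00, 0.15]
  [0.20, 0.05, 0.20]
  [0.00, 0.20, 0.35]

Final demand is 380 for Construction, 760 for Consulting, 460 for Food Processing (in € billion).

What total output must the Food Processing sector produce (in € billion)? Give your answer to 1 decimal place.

I − A =
  [   1.00     0.00    -0.15]
  [  -0.20     0.95    -0.20]
  [   0.00    -0.20     0.65]
Cofactors of I−A, C_ij = (−1)^(i+j)·(minor ij) (rows/columns in the sector order above):
  C_11 = (0.95)(0.65) − (-0.20)(-0.20) = 0.5775
  C_12 = −[(-0.20)(0.65) − (-0.20)(0.00)] = 0.1300
  C_13 = (-0.20)(-0.20) − (0.95)(0.00) = 0.0400
  C_21 = −[(0.00)(0.65) − (-0.15)(-0.20)] = 0.0300
  C_22 = (1.00)(0.65) − (-0.15)(0.00) = 0.6500
  C_23 = −[(1.00)(-0.20) − (0.00)(0.00)] = 0.2000
  C_31 = (0.00)(-0.20) − (-0.15)(0.95) = 0.1425
  C_32 = −[(1.00)(-0.20) − (-0.15)(-0.20)] = 0.2300
  C_33 = (1.00)(0.95) − (0.00)(-0.20) = 0.9500
det(I−A) = Σ_j (I−A)_1j·C_1j = (1.00)(0.5775) + (0.00)(0.1300) + (-0.15)(0.0400) = 0.5715
adj(I−A) = Cᵀ =
  [ 0.5775   0.0300   0.1425]
  [ 0.1300   0.6500   0.2300]
  [ 0.0400   0.2000   0.9500]
(I − A)⁻¹ = adj(I−A) / det(I−A) ≈
  [   1.0105     0.0525     0.2493]
  [   0.2275     1.1374     0.4024]
  [   0.0700     0.3500     1.6623]
x = (I − A)⁻¹ d = adj(I−A)·d / det(I−A), with det(I−A) = 0.5715:
  x_1 = (0.5775·380 + 0.0300·760 + 0.1425·460) / 0.5715 = 307.80 / 0.5715 ≈ 538.6
  x_2 = (0.1300·380 + 0.6500·760 + 0.2300·460) / 0.5715 = 649.20 / 0.5715 ≈ 1136.0
  x_3 = (0.0400·380 + 0.2000·760 + 0.9500·460) / 0.5715 = 604.20 / 0.5715 ≈ 1057.2

x_3 = 1057.2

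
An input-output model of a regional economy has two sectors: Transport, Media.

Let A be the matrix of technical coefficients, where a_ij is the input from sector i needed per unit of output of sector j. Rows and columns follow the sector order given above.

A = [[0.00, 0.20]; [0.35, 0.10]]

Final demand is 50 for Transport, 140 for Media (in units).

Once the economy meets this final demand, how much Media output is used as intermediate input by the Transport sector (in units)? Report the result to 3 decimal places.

z_21 = 30.783

I − A =
  [   1.00    -0.20]
  [  -0.35     0.90]
det(I−A) = (1.00)(0.90) − (-0.20)(-0.35) = 0.8300
adj(I−A) = [[0.90, 0.20], [0.35, 1.00]]
(I − A)⁻¹ = adj(I−A) / det(I−A) ≈
  [   1.0843     0.2410]
  [   0.4217     1.2048]
First solve x = (I − A)⁻¹ d = adj(I−A)·d / det(I−A); in particular x_1 = (0.90·50 + 0.20·140) / 0.8300 = 73.00 / 0.8300 ≈ 87.95181.
Intermediate flow from 2 to 1: z_21 = a_21 · x_1 = 0.35 × 73.00 / 0.8300 = 25.55 / 0.8300 ≈ 30.783.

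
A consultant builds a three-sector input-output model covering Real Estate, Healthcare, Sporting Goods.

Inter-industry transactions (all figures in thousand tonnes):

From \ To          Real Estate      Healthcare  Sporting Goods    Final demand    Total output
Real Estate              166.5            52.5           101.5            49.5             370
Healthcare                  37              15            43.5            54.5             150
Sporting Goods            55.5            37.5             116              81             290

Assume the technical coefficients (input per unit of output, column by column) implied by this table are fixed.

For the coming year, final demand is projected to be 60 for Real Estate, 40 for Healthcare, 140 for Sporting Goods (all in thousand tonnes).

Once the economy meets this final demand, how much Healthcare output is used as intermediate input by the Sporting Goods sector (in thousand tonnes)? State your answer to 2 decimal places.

Technical coefficients a_ij = z_ij / X_j:
  a_11 = 166.5/370 = 0.45, a_21 = 37/370 = 0.10, a_31 = 55.5/370 = 0.15
  a_12 = 52.5/150 = 0.35, a_22 = 15/150 = 0.10, a_32 = 37.5/150 = 0.25
  a_13 = 101.5/290 = 0.35, a_23 = 43.5/290 = 0.15, a_33 = 116/290 = 0.40
I − A =
  [   0.55    -0.35    -0.35]
  [  -0.10     0.90    -0.15]
  [  -0.15    -0.25     0.60]
Cofactors of I−A, C_ij = (−1)^(i+j)·(minor ij) (rows/columns in the sector order above):
  C_11 = (0.90)(0.60) − (-0.15)(-0.25) = 0.5025
  C_12 = −[(-0.10)(0.60) − (-0.15)(-0.15)] = 0.0825
  C_13 = (-0.10)(-0.25) − (0.90)(-0.15) = 0.1600
  C_21 = −[(-0.35)(0.60) − (-0.35)(-0.25)] = 0.2975
  C_22 = (0.55)(0.60) − (-0.35)(-0.15) = 0.2775
  C_23 = −[(0.55)(-0.25) − (-0.35)(-0.15)] = 0.1900
  C_31 = (-0.35)(-0.15) − (-0.35)(0.90) = 0.3675
  C_32 = −[(0.55)(-0.15) − (-0.35)(-0.10)] = 0.1175
  C_33 = (0.55)(0.90) − (-0.35)(-0.10) = 0.4600
det(I−A) = Σ_j (I−A)_1j·C_1j = (0.55)(0.5025) + (-0.35)(0.0825) + (-0.35)(0.1600) = 0.1915
adj(I−A) = Cᵀ =
  [ 0.5025   0.2975   0.3675]
  [ 0.0825   0.2775   0.1175]
  [ 0.1600   0.1900   0.4600]
(I − A)⁻¹ = adj(I−A) / det(I−A) ≈
  [   2.6240     1.5535     1.9191]
  [   0.4308     1.4491     0.6136]
  [   0.8355     0.9922     2.4021]
First solve x = (I − A)⁻¹ d = adj(I−A)·d / det(I−A); in particular x_3 = (0.1600·60 + 0.1900·40 + 0.4600·140) / 0.1915 = 81.60 / 0.1915 ≈ 426.1097.
Intermediate flow from 2 to 3: z_23 = a_23 · x_3 = 0.15 × 81.60 / 0.1915 = 12.24 / 0.1915 ≈ 63.92.

z_23 = 63.92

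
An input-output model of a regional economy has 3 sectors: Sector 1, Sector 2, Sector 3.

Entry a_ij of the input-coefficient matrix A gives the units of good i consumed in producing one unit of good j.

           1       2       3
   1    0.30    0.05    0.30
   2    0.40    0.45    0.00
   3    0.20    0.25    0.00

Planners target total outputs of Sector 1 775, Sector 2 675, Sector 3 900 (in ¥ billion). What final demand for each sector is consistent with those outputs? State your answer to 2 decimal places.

I − A =
  [   0.70    -0.05    -0.30]
  [  -0.40     0.55     0.00]
  [  -0.20    -0.25     1.00]
d = (I − A) x:
  d_1 = (+0.70)·775 + (-0.05)·675 + (-0.30)·900 = 238.75
  d_2 = (-0.40)·775 + (+0.55)·675 + (+0.00)·900 = 61.25
  d_3 = (-0.20)·775 + (-0.25)·675 + (+1.00)·900 = 576.25

d_1 = 238.75, d_2 = 61.25, d_3 = 576.25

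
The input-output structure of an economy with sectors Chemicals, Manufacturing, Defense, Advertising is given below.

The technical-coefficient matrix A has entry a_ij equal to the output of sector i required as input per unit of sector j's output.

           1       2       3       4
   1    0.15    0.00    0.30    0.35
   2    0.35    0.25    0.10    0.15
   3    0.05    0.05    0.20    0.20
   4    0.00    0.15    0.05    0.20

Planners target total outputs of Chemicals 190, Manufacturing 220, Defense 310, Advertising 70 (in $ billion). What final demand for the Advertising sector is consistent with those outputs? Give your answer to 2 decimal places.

d_4 = 7.50

I − A =
  [   0.85     0.00    -0.30    -0.35]
  [  -0.35     0.75    -0.10    -0.15]
  [  -0.05    -0.05     0.80    -0.20]
  [   0.00    -0.15    -0.05     0.80]
d = (I − A) x:
  d_1 = (+0.85)·190 + (+0.00)·220 + (-0.30)·310 + (-0.35)·70 = 44.00
  d_2 = (-0.35)·190 + (+0.75)·220 + (-0.10)·310 + (-0.15)·70 = 57.00
  d_3 = (-0.05)·190 + (-0.05)·220 + (+0.80)·310 + (-0.20)·70 = 213.50
  d_4 = (+0.00)·190 + (-0.15)·220 + (-0.05)·310 + (+0.80)·70 = 7.50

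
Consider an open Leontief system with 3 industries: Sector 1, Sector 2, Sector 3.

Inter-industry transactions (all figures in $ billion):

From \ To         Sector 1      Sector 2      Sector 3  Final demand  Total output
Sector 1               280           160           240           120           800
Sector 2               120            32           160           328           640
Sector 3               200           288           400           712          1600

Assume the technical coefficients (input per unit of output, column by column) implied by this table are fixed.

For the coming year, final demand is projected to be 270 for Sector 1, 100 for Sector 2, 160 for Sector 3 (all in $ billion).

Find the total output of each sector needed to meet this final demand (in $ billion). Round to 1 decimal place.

Technical coefficients a_ij = z_ij / X_j:
  a_11 = 280/800 = 0.35, a_21 = 120/800 = 0.15, a_31 = 200/800 = 0.25
  a_12 = 160/640 = 0.25, a_22 = 32/640 = 0.05, a_32 = 288/640 = 0.45
  a_13 = 240/1600 = 0.15, a_23 = 160/1600 = 0.10, a_33 = 400/1600 = 0.25
I − A =
  [   0.65    -0.25    -0.15]
  [  -0.15     0.95    -0.10]
  [  -0.25    -0.45     0.75]
Cofactors of I−A, C_ij = (−1)^(i+j)·(minor ij) (rows/columns in the sector order above):
  C_11 = (0.95)(0.75) − (-0.10)(-0.45) = 0.6675
  C_12 = −[(-0.15)(0.75) − (-0.10)(-0.25)] = 0.1375
  C_13 = (-0.15)(-0.45) − (0.95)(-0.25) = 0.3050
  C_21 = −[(-0.25)(0.75) − (-0.15)(-0.45)] = 0.2550
  C_22 = (0.65)(0.75) − (-0.15)(-0.25) = 0.4500
  C_23 = −[(0.65)(-0.45) − (-0.25)(-0.25)] = 0.3550
  C_31 = (-0.25)(-0.10) − (-0.15)(0.95) = 0.1675
  C_32 = −[(0.65)(-0.10) − (-0.15)(-0.15)] = 0.0875
  C_33 = (0.65)(0.95) − (-0.25)(-0.15) = 0.5800
det(I−A) = Σ_j (I−A)_1j·C_1j = (0.65)(0.6675) + (-0.25)(0.1375) + (-0.15)(0.3050) = 0.35375
adj(I−A) = Cᵀ =
  [ 0.6675   0.2550   0.1675]
  [ 0.1375   0.4500   0.0875]
  [ 0.3050   0.3550   0.5800]
(I − A)⁻¹ = adj(I−A) / det(I−A) ≈
  [   1.8869     0.7208     0.4735]
  [   0.3887     1.2721     0.2473]
  [   0.8622     1.0035     1.6396]
x = (I − A)⁻¹ d = adj(I−A)·d / det(I−A), with det(I−A) = 0.35375:
  x_1 = (0.6675·270 + 0.2550·100 + 0.1675·160) / 0.35375 = 232.525 / 0.35375 ≈ 657.3
  x_2 = (0.1375·270 + 0.4500·100 + 0.0875·160) / 0.35375 = 96.125 / 0.35375 ≈ 271.7
  x_3 = (0.3050·270 + 0.3550·100 + 0.5800·160) / 0.35375 = 210.65 / 0.35375 ≈ 595.5

x_1 = 657.3, x_2 = 271.7, x_3 = 595.5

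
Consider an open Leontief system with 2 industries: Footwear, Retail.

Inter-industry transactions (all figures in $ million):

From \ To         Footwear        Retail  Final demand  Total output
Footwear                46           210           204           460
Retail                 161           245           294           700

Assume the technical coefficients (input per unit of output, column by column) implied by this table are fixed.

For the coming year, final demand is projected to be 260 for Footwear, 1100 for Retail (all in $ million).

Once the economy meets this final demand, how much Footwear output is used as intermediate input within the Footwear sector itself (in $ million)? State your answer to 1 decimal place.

z_FF = 104.0

Technical coefficients a_ij = z_ij / X_j:
  a_FF = 46/460 = 0.10, a_RF = 161/460 = 0.35
  a_FR = 210/700 = 0.30, a_RR = 245/700 = 0.35
I − A =
  [   0.90    -0.30]
  [  -0.35     0.65]
det(I−A) = (0.90)(0.65) − (-0.30)(-0.35) = 0.4800
adj(I−A) = [[0.65, 0.30], [0.35, 0.90]]
(I − A)⁻¹ = adj(I−A) / det(I−A) ≈
  [   1.3542     0.6250]
  [   0.7292     1.8750]
First solve x = (I − A)⁻¹ d = adj(I−A)·d / det(I−A); in particular x_F = (0.65·260 + 0.30·1100) / 0.4800 = 499.00 / 0.4800 ≈ 1039.583.
Intermediate flow from F to F: z_FF = a_FF · x_F = 0.10 × 499.00 / 0.4800 = 49.90 / 0.4800 ≈ 104.0.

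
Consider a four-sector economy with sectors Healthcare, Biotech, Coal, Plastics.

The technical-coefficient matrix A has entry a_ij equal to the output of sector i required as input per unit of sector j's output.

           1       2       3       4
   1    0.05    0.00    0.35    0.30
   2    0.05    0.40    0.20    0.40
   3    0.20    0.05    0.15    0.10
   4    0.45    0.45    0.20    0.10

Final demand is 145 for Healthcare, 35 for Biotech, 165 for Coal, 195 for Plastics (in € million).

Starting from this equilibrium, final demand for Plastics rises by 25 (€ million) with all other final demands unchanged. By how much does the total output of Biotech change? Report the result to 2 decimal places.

I − A =
  [   0.95     0.00    -0.35    -0.30]
  [  -0.05     0.60    -0.20    -0.40]
  [  -0.20    -0.05     0.85    -0.10]
  [  -0.45    -0.45    -0.20     0.90]
Compute the cofactors C_ij = (−1)^(i+j)·(3×3 minor ij) of I−A; the adjugate is their transpose:
adj(I−A) = Cᵀ =
  [ 0.272000   0.149250   0.189000   0.178000]
  [ 0.251250   0.502250   0.301750   0.340500]
  [ 0.112500   0.105750   0.254250   0.112750]
  [ 0.286625   0.349250   0.301875   0.432125]
det(I−A) = Σ_j (I−A)_1j·C_1j = (0.95)(0.272000) + (0.00)(0.251250) + (-0.35)(0.112500) + (-0.30)(0.286625) = 0.1330375
(I − A)⁻¹ = adj(I−A) / det(I−A) ≈
  [   2.0445     1.1219     1.4207     1.3380]
  [   1.8886     3.7753     2.2682     2.5594]
  [   0.8456     0.7949     1.9111     0.8475]
  [   2.1545     2.6252     2.2691     3.2481]
Δx = (I − A)⁻¹ Δd with Δd having +25 in the Plastics component and 0 elsewhere.
So Δx_2 = L_24 · (+25), where L_24 = adj(I−A)_24 / det(I−A) = 0.340500 / 0.1330375.
Δx_2 = 0.340500 × (+25) / 0.1330375 = 8.5125 / 0.1330375 ≈ 63.99.

Δx_2 = 63.99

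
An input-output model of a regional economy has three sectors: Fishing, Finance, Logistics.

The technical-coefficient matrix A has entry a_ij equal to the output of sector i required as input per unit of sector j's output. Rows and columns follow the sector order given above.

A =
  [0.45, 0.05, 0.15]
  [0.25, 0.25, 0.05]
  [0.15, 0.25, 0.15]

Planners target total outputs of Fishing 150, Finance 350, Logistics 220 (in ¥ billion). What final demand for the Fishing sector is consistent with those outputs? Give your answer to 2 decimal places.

d_1 = 32.00

I − A =
  [   0.55    -0.05    -0.15]
  [  -0.25     0.75    -0.05]
  [  -0.15    -0.25     0.85]
d = (I − A) x:
  d_1 = (+0.55)·150 + (-0.05)·350 + (-0.15)·220 = 32.00
  d_2 = (-0.25)·150 + (+0.75)·350 + (-0.05)·220 = 214.00
  d_3 = (-0.15)·150 + (-0.25)·350 + (+0.85)·220 = 77.00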